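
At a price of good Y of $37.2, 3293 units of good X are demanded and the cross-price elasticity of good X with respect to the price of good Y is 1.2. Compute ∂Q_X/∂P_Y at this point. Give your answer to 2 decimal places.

106.23

ε = (∂Q_X/∂P_Y)·(P_Y/Q_X) ⇒ ∂Q_X/∂P_Y = ε·Q_X/P_Y = 1.2 × 3293/37.2 ≈ 106.23.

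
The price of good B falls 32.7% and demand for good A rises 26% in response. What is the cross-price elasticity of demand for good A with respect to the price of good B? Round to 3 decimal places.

-0.795

ε = (%ΔQ of good A) / (%ΔP of good B) = (26%) / (-32.7%) ≈ -0.795.
Negative cross-price elasticity: complements.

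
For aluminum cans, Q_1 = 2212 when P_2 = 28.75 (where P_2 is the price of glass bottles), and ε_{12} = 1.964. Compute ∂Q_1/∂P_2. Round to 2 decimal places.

ε = (∂Q_1/∂P_2)·(P_2/Q_1) ⇒ ∂Q_1/∂P_2 = ε·Q_1/P_2 = 1.964 × 2212/28.75 ≈ 151.11.

151.11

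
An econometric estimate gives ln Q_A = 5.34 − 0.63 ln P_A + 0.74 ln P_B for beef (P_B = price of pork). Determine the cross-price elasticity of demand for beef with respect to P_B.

0.74

In a log-linear (constant-elasticity) demand function, the coefficient on ln P_B is the cross-price elasticity.
ε = 0.74. Positive, so beef and pork are substitutes.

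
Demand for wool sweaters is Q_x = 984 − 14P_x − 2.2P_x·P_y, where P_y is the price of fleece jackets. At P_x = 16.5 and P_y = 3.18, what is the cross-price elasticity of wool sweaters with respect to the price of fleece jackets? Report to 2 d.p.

At P_x = 16.5 and P_y = 3.18: Q_x = 637.566.
∂Q_x/∂P_y = -2.2P_x = -2.2(16.5) = -36.3000.
ε = (∂Q_x/∂P_y)(P_y/Q_x) = -36.3000 × (3.18/637.566) ≈ -0.18.

-0.18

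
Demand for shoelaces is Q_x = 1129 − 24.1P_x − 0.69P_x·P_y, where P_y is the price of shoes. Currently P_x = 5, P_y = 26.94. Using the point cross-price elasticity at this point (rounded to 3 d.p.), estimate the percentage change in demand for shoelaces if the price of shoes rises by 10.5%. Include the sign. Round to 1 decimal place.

At P_x = 5, P_y = 26.94: Q_x = 915.557.
∂Q_x/∂P_y = -0.69P_x = -3.4500.
ε = (∂Q_x/∂P_y)(P_y/Q_x) = -3.4500 × 26.94/915.557 ≈ -0.102.
%ΔQ_x ≈ ε × %ΔP_y = -0.102 × (10.5%) = -1.1%.

-1.1%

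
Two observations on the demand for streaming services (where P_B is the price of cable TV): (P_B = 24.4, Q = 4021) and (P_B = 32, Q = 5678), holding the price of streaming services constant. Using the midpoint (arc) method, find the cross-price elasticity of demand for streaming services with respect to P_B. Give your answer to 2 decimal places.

1.27

ΔQ_A = 5678 − 4021 = 1657; ΔP_B = 32 − 24.4 = 7.6.
Midpoints: Q̄_A = 4849.5, P̄_B = 28.20.
ε = (ΔQ_A/Q̄_A)/(ΔP_B/P̄_B) = (1657/4849.5)/(7.6/28.20) ≈ 1.27.
ε > 0: streaming services and cable TV are substitutes.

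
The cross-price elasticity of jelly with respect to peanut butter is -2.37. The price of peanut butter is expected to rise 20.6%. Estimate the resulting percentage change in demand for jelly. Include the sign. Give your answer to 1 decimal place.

%ΔQ ≈ ε × %ΔP of peanut butter = -2.37 × (20.6%) = -48.8%.

-48.8%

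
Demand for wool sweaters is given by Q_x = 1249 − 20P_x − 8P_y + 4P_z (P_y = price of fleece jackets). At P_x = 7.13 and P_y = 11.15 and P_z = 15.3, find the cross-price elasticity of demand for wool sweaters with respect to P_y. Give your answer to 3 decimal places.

-0.083

At P_x = 7.13 and P_y = 11.15 and P_z = 15.3: Q_x = 1078.4.
∂Q_x/∂P_y = -8.
ε = (∂Q_x/∂P_y)(P_y/Q_x) = -8 × (11.15/1078.4) ≈ -0.083.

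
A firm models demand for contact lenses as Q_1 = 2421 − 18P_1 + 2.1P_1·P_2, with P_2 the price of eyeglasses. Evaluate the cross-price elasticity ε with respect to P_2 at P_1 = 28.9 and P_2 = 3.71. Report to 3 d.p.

At P_1 = 28.9 and P_2 = 3.71: Q_1 = 2125.960.
∂Q_1/∂P_2 = 2.1P_1 = 2.1(28.9) = 60.6900.
ε = (∂Q_1/∂P_2)(P_2/Q_1) = 60.6900 × (3.71/2125.960) ≈ 0.106.

0.106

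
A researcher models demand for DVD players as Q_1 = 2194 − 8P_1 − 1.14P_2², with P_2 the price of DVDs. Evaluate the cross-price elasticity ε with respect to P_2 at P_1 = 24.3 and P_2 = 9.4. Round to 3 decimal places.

-0.106

At P_1 = 24.3 and P_2 = 9.4: Q_1 = 1898.870.
∂Q_1/∂P_2 = -2.28P_2 = -2.28(9.4) = -21.4320.
ε = (∂Q_1/∂P_2)(P_2/Q_1) = -21.4320 × (9.4/1898.870) ≈ -0.106.
ε < 0: complements.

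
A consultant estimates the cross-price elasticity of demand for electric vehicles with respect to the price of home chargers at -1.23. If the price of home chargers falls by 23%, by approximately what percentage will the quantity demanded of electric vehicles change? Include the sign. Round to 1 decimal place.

28.3%

%ΔQ ≈ ε × %ΔP of home chargers = -1.23 × (-23%) = 28.3%.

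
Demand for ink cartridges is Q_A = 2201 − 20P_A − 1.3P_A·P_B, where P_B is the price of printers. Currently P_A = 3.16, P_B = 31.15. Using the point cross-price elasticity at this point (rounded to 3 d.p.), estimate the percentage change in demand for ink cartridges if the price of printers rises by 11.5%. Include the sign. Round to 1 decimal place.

At P_A = 3.16, P_B = 31.15: Q_A = 2009.836.
∂Q_A/∂P_B = -1.3P_A = -4.1080.
ε = (∂Q_A/∂P_B)(P_B/Q_A) = -4.1080 × 31.15/2009.836 ≈ -0.064.
%ΔQ_A ≈ ε × %ΔP_B = -0.064 × (11.5%) = -0.7%.

-0.7%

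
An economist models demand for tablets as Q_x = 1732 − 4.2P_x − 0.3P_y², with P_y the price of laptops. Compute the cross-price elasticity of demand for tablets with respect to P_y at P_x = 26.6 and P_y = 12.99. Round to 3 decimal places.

At P_x = 26.6 and P_y = 12.99: Q_x = 1569.658.
∂Q_x/∂P_y = -0.6P_y = -0.6(12.99) = -7.7940.
ε = (∂Q_x/∂P_y)(P_y/Q_x) = -7.7940 × (12.99/1569.658) ≈ -0.065.
ε < 0: complements.

-0.065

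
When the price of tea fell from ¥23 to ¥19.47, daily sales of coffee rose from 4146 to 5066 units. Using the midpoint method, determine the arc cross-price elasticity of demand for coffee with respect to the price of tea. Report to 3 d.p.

ΔQ_A = 5066 − 4146 = 920; ΔP_B = 19.47 − 23 = -3.53.
Midpoints: Q̄_A = 4606.0, P̄_B = 21.23.
ε = (ΔQ_A/Q̄_A)/(ΔP_B/P̄_B) = (920/4606.0)/(-3.53/21.23) ≈ -1.202.

-1.202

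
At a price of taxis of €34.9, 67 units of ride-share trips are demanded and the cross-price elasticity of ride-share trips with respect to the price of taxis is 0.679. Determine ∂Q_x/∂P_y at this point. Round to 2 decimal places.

1.30

ε = (∂Q_x/∂P_y)·(P_y/Q_x) ⇒ ∂Q_x/∂P_y = ε·Q_x/P_y = 0.679 × 67/34.9 ≈ 1.30.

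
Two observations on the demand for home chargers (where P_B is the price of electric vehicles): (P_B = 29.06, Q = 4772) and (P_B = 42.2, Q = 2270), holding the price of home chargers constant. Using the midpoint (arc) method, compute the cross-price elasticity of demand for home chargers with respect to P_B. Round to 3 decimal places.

ΔQ_A = 2270 − 4772 = -2502; ΔP_B = 42.2 − 29.06 = 13.14.
Midpoints: Q̄_A = 3521.0, P̄_B = 35.63.
ε = (ΔQ_A/Q̄_A)/(ΔP_B/P̄_B) = (-2502/3521.0)/(13.14/35.63) ≈ -1.927.
ε < 0: home chargers and electric vehicles are complements.

-1.927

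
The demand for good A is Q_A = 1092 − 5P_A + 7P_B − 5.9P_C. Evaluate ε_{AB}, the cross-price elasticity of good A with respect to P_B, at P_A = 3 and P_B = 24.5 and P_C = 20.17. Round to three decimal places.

0.152

At P_A = 3 and P_B = 24.5 and P_C = 20.17: Q_A = 1129.497.
∂Q_A/∂P_B = 7.
ε = (∂Q_A/∂P_B)(P_B/Q_A) = 7 × (24.5/1129.497) ≈ 0.152.
Since ε > 0, good A and good B are substitutes.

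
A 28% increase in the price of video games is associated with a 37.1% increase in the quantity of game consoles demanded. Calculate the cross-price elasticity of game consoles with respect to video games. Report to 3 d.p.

1.325

ε = (%ΔQ of game consoles) / (%ΔP of video games) = (37.1%) / (28%) ≈ 1.325.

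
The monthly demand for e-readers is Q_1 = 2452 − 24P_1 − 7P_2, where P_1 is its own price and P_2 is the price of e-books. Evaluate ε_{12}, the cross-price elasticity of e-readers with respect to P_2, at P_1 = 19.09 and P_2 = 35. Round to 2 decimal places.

-0.14

At P_1 = 19.09 and P_2 = 35: Q_1 = 1748.84.
∂Q_1/∂P_2 = -7.
ε = (∂Q_1/∂P_2)(P_2/Q_1) = -7 × (35/1748.84) ≈ -0.14.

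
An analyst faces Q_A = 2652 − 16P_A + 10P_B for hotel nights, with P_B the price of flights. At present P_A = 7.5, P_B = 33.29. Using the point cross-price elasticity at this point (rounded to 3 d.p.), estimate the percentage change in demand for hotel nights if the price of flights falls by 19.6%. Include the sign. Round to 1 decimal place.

At P_A = 7.5, P_B = 33.29: Q_A = 2864.9.
∂Q_A/∂P_B = 10.
ε = (∂Q_A/∂P_B)(P_B/Q_A) = 10.0000 × 33.29/2864.9 ≈ 0.116.
%ΔQ_A ≈ ε × %ΔP_B = 0.116 × (-19.6%) = -2.3%.

-2.3%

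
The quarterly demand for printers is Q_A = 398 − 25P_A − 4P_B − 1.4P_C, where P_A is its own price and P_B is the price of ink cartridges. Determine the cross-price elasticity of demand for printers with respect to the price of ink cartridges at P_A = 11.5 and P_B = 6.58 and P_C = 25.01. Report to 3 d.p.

-0.535

At P_A = 11.5 and P_B = 6.58 and P_C = 25.01: Q_A = 49.166.
∂Q_A/∂P_B = -4.
ε = (∂Q_A/∂P_B)(P_B/Q_A) = -4 × (6.58/49.166) ≈ -0.535.
Since ε < 0, printers and ink cartridges are complements.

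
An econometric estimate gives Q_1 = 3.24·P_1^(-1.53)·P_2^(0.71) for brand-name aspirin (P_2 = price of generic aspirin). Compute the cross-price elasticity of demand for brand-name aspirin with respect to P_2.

0.71

In a log-linear (constant-elasticity) demand function, the coefficient on the exponent of P_2 is the cross-price elasticity.
ε = 0.71. Positive, so brand-name aspirin and generic aspirin are substitutes.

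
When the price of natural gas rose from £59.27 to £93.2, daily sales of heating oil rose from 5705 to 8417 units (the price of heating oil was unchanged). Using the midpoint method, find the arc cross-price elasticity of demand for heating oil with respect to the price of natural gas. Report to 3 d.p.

0.863

ΔQ_A = 8417 − 5705 = 2712; ΔP_B = 93.2 − 59.27 = 33.93.
Midpoints: Q̄_A = 7061.0, P̄_B = 76.23.
ε = (ΔQ_A/Q̄_A)/(ΔP_B/P̄_B) = (2712/7061.0)/(33.93/76.23) ≈ 0.863.
ε > 0: heating oil and natural gas are substitutes.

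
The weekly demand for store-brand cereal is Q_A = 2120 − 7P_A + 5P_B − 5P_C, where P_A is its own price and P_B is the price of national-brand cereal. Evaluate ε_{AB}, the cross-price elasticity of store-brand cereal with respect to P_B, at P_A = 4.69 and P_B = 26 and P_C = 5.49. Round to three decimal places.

0.059

At P_A = 4.69 and P_B = 26 and P_C = 5.49: Q_A = 2189.72.
∂Q_A/∂P_B = 5.
ε = (∂Q_A/∂P_B)(P_B/Q_A) = 5 × (26/2189.72) ≈ 0.059.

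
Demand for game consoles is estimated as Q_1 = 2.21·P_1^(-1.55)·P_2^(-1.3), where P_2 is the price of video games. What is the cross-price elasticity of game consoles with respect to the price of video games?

-1.30

In a log-linear (constant-elasticity) demand function, the coefficient on the exponent of P_2 is the cross-price elasticity.
ε = -1.30. Negative, so game consoles and video games are complements.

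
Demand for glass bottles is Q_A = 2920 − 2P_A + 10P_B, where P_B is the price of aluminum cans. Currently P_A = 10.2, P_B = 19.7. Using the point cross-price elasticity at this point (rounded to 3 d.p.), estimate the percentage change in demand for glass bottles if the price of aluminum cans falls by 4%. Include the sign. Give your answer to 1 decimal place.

-0.3%

At P_A = 10.2, P_B = 19.7: Q_A = 3096.6.
∂Q_A/∂P_B = 10.
ε = (∂Q_A/∂P_B)(P_B/Q_A) = 10.0000 × 19.7/3096.6 ≈ 0.064.
%ΔQ_A ≈ ε × %ΔP_B = 0.064 × (-4%) = -0.3%.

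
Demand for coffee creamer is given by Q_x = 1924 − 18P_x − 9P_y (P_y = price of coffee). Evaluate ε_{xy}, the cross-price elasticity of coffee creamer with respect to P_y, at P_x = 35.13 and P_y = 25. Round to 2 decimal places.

-0.21

At P_x = 35.13 and P_y = 25: Q_x = 1066.66.
∂Q_x/∂P_y = -9.
ε = (∂Q_x/∂P_y)(P_y/Q_x) = -9 × (25/1066.66) ≈ -0.21.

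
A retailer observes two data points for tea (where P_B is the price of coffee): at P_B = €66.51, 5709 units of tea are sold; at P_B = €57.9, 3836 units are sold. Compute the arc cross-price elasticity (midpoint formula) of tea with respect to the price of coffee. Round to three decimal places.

2.835

ΔQ_A = 3836 − 5709 = -1873; ΔP_B = 57.9 − 66.51 = -8.61.
Midpoints: Q̄_A = 4772.5, P̄_B = 62.20.
ε = (ΔQ_A/Q̄_A)/(ΔP_B/P̄_B) = (-1873/4772.5)/(-8.61/62.20) ≈ 2.835.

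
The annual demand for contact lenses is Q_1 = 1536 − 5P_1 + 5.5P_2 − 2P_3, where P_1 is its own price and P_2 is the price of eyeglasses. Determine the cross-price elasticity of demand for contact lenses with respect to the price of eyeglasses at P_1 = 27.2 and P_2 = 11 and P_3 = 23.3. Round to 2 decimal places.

At P_1 = 27.2 and P_2 = 11 and P_3 = 23.3: Q_1 = 1413.9.
∂Q_1/∂P_2 = 5.5.
ε = (∂Q_1/∂P_2)(P_2/Q_1) = 5.5 × (11/1413.9) ≈ 0.04.
Since ε > 0, contact lenses and eyeglasses are substitutes.

0.04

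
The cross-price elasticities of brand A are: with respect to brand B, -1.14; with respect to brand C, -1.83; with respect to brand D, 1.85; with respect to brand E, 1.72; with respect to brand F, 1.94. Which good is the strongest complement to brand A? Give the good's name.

Complements have ε < 0. The most negative value is -1.83 (brand C).

brand C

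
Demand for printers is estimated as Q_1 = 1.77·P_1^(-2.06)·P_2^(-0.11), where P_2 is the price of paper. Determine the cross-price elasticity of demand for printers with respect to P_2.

In a log-linear (constant-elasticity) demand function, the coefficient on the exponent of P_2 is the cross-price elasticity.
ε = -0.11. Negative, so printers and paper are complements.

-0.11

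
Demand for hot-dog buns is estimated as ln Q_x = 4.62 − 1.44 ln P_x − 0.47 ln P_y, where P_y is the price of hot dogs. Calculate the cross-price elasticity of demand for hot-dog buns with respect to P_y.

In a log-linear (constant-elasticity) demand function, the coefficient on ln P_y is the cross-price elasticity.
ε = -0.47. Negative, so hot-dog buns and hot dogs are complements.

-0.47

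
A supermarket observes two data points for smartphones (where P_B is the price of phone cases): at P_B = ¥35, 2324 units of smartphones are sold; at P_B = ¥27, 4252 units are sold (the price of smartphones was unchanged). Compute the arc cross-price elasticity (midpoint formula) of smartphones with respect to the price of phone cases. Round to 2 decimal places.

ΔQ_A = 4252 − 2324 = 1928; ΔP_B = 27 − 35 = -8.
Midpoints: Q̄_A = 3288.0, P̄_B = 31.00.
ε = (ΔQ_A/Q̄_A)/(ΔP_B/P̄_B) = (1928/3288.0)/(-8/31.00) ≈ -2.27.
ε < 0: smartphones and phone cases are complements.

-2.27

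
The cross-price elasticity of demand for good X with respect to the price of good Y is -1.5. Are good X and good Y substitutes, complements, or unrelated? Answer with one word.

complements

ε = -1.5 < 0, so a higher price of good Y lowers demand for good X: complements.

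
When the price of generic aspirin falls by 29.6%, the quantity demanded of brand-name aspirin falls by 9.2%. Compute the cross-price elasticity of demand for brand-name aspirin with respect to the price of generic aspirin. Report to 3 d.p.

ε = (%ΔQ of brand-name aspirin) / (%ΔP of generic aspirin) = (-9.2%) / (-29.6%) ≈ 0.311.
Positive cross-price elasticity: substitutes.

0.311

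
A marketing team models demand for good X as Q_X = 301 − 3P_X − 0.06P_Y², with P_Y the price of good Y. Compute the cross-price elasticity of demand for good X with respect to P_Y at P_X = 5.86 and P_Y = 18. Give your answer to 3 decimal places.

-0.147

At P_X = 5.86 and P_Y = 18: Q_X = 263.98.
∂Q_X/∂P_Y = -0.12P_Y = -0.12(18) = -2.1600.
ε = (∂Q_X/∂P_Y)(P_Y/Q_X) = -2.1600 × (18/263.98) ≈ -0.147.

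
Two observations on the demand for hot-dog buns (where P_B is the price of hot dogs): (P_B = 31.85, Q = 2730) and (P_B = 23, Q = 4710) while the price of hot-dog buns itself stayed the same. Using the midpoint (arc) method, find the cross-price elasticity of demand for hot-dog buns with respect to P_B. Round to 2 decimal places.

ΔQ_A = 4710 − 2730 = 1980; ΔP_B = 23 − 31.85 = -8.85.
Midpoints: Q̄_A = 3720.0, P̄_B = 27.43.
ε = (ΔQ_A/Q̄_A)/(ΔP_B/P̄_B) = (1980/3720.0)/(-8.85/27.43) ≈ -1.65.

-1.65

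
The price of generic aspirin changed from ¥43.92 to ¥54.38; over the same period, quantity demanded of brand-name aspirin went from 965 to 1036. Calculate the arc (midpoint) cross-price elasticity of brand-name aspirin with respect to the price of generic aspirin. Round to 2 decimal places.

ΔQ_A = 1036 − 965 = 71; ΔP_B = 54.38 − 43.92 = 10.46.
Midpoints: Q̄_A = 1000.5, P̄_B = 49.15.
ε = (ΔQ_A/Q̄_A)/(ΔP_B/P̄_B) = (71/1000.5)/(10.46/49.15) ≈ 0.33.
ε > 0: brand-name aspirin and generic aspirin are substitutes.

0.33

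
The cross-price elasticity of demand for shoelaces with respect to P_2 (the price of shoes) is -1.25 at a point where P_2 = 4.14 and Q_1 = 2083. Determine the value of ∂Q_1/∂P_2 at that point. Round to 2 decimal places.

-628.93

ε = (∂Q_1/∂P_2)·(P_2/Q_1) ⇒ ∂Q_1/∂P_2 = ε·Q_1/P_2 = -1.25 × 2083/4.14 ≈ -628.93.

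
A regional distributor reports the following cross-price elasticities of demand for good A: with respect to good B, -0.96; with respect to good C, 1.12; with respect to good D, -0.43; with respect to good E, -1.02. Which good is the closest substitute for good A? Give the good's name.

Substitutes have ε > 0. Among the positive values, 1.12 (good C) is largest.

good C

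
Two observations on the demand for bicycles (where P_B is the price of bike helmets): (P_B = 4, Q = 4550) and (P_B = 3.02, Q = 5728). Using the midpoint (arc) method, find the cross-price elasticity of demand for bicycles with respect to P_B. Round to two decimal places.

ΔQ_A = 5728 − 4550 = 1178; ΔP_B = 3.02 − 4 = -0.98.
Midpoints: Q̄_A = 5139.0, P̄_B = 3.51.
ε = (ΔQ_A/Q̄_A)/(ΔP_B/P̄_B) = (1178/5139.0)/(-0.98/3.51) ≈ -0.82.
ε < 0: bicycles and bike helmets are complements.

-0.82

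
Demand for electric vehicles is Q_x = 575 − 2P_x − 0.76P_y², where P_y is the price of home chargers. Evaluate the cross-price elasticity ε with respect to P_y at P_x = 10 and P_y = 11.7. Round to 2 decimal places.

At P_x = 10 and P_y = 11.7: Q_x = 450.964.
∂Q_x/∂P_y = -1.52P_y = -1.52(11.7) = -17.7840.
ε = (∂Q_x/∂P_y)(P_y/Q_x) = -17.7840 × (11.7/450.964) ≈ -0.46.
ε < 0: complements.

-0.46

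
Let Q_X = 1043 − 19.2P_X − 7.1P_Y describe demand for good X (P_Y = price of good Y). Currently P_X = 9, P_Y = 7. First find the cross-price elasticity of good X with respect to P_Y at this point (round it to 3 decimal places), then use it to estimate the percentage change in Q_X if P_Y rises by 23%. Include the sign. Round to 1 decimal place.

At P_X = 9, P_Y = 7: Q_X = 820.5.
∂Q_X/∂P_Y = -7.1.
ε = (∂Q_X/∂P_Y)(P_Y/Q_X) = -7.1000 × 7/820.5 ≈ -0.061.
%ΔQ_X ≈ ε × %ΔP_Y = -0.061 × (23%) = -1.4%.

-1.4%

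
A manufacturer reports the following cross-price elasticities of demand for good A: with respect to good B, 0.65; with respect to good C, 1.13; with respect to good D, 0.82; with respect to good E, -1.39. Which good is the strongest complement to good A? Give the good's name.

Complements have ε < 0. The most negative value is -1.39 (good E).

good E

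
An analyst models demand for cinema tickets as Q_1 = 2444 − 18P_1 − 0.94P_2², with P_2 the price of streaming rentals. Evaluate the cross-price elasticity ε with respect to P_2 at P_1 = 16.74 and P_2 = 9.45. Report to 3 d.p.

At P_1 = 16.74 and P_2 = 9.45: Q_1 = 2058.736.
∂Q_1/∂P_2 = -1.88P_2 = -1.88(9.45) = -17.7660.
ε = (∂Q_1/∂P_2)(P_2/Q_1) = -17.7660 × (9.45/2058.736) ≈ -0.082.
ε < 0: complements.

-0.082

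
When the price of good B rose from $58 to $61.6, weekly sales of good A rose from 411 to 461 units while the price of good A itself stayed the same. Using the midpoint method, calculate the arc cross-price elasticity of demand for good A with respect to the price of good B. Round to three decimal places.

ΔQ_A = 461 − 411 = 50; ΔP_B = 61.6 − 58 = 3.6.
Midpoints: Q̄_A = 436.0, P̄_B = 59.80.
ε = (ΔQ_A/Q̄_A)/(ΔP_B/P̄_B) = (50/436.0)/(3.6/59.80) ≈ 1.905.

1.905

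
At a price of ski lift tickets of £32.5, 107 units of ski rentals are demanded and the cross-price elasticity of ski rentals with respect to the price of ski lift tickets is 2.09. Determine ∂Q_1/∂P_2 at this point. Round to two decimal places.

6.88

ε = (∂Q_1/∂P_2)·(P_2/Q_1) ⇒ ∂Q_1/∂P_2 = ε·Q_1/P_2 = 2.09 × 107/32.5 ≈ 6.88.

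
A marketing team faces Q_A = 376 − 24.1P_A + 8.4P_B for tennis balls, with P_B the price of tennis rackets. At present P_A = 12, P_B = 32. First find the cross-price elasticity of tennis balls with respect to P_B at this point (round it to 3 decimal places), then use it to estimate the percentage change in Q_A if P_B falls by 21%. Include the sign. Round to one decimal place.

-15.9%

At P_A = 12, P_B = 32: Q_A = 355.6.
∂Q_A/∂P_B = 8.4.
ε = (∂Q_A/∂P_B)(P_B/Q_A) = 8.4000 × 32/355.6 ≈ 0.756.
%ΔQ_A ≈ ε × %ΔP_B = 0.756 × (-21%) = -15.9%.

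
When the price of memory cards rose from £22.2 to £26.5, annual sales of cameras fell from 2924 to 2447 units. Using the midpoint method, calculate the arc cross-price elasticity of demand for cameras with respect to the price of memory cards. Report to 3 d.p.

ΔQ_A = 2447 − 2924 = -477; ΔP_B = 26.5 − 22.2 = 4.3.
Midpoints: Q̄_A = 2685.5, P̄_B = 24.35.
ε = (ΔQ_A/Q̄_A)/(ΔP_B/P̄_B) = (-477/2685.5)/(4.3/24.35) ≈ -1.006.
ε < 0: cameras and memory cards are complements.

-1.006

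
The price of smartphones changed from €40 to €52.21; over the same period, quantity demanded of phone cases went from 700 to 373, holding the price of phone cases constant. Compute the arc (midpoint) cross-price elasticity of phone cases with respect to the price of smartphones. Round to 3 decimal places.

ΔQ_A = 373 − 700 = -327; ΔP_B = 52.21 − 40 = 12.21.
Midpoints: Q̄_A = 536.5, P̄_B = 46.11.
ε = (ΔQ_A/Q̄_A)/(ΔP_B/P̄_B) = (-327/536.5)/(12.21/46.11) ≈ -2.301.
ε < 0: phone cases and smartphones are complements.

-2.301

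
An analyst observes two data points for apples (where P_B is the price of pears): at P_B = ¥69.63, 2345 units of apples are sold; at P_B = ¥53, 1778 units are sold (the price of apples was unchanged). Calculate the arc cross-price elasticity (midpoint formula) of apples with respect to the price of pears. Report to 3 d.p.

1.014

ΔQ_A = 1778 − 2345 = -567; ΔP_B = 53 − 69.63 = -16.63.
Midpoints: Q̄_A = 2061.5, P̄_B = 61.31.
ε = (ΔQ_A/Q̄_A)/(ΔP_B/P̄_B) = (-567/2061.5)/(-16.63/61.31) ≈ 1.014.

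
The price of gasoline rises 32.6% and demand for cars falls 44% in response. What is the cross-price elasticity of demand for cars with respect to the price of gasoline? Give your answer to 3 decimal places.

-1.350

ε = (%ΔQ of cars) / (%ΔP of gasoline) = (-44%) / (32.6%) ≈ -1.350.
Negative cross-price elasticity: complements.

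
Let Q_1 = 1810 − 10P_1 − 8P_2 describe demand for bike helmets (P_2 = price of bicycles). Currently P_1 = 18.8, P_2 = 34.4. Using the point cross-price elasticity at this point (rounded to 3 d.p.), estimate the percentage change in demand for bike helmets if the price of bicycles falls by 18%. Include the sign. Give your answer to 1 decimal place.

3.7%

At P_1 = 18.8, P_2 = 34.4: Q_1 = 1346.8.
∂Q_1/∂P_2 = -8.
ε = (∂Q_1/∂P_2)(P_2/Q_1) = -8.0000 × 34.4/1346.8 ≈ -0.204.
%ΔQ_1 ≈ ε × %ΔP_2 = -0.204 × (-18%) = 3.7%.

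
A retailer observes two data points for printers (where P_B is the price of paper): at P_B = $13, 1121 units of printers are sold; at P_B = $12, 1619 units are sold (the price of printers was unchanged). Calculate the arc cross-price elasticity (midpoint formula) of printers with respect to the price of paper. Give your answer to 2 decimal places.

-4.54

ΔQ_A = 1619 − 1121 = 498; ΔP_B = 12 − 13 = -1.
Midpoints: Q̄_A = 1370.0, P̄_B = 12.50.
ε = (ΔQ_A/Q̄_A)/(ΔP_B/P̄_B) = (498/1370.0)/(-1/12.50) ≈ -4.54.
ε < 0: printers and paper are complements.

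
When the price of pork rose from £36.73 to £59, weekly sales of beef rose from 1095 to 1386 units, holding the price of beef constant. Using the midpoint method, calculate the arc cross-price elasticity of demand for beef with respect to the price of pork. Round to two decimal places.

0.50

ΔQ_A = 1386 − 1095 = 291; ΔP_B = 59 − 36.73 = 22.27.
Midpoints: Q̄_A = 1240.5, P̄_B = 47.86.
ε = (ΔQ_A/Q̄_A)/(ΔP_B/P̄_B) = (291/1240.5)/(22.27/47.86) ≈ 0.50.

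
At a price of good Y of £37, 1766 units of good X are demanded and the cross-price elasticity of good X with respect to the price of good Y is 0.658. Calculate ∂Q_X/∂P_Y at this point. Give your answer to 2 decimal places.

ε = (∂Q_X/∂P_Y)·(P_Y/Q_X) ⇒ ∂Q_X/∂P_Y = ε·Q_X/P_Y = 0.658 × 1766/37 ≈ 31.41.

31.41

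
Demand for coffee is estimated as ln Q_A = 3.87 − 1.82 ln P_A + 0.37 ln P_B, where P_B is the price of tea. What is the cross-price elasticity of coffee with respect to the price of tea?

In a log-linear (constant-elasticity) demand function, the coefficient on ln P_B is the cross-price elasticity.
ε = 0.37. Positive, so coffee and tea are substitutes.

0.37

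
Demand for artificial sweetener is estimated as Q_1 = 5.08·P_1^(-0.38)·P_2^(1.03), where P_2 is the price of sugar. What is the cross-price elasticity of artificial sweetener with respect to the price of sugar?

In a log-linear (constant-elasticity) demand function, the coefficient on the exponent of P_2 is the cross-price elasticity.
ε = 1.03. Positive, so artificial sweetener and sugar are substitutes.

1.03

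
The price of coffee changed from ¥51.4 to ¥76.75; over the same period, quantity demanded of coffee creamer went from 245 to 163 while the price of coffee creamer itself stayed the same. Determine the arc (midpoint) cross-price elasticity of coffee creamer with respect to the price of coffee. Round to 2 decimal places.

-1.02

ΔQ_A = 163 − 245 = -82; ΔP_B = 76.75 − 51.4 = 25.35.
Midpoints: Q̄_A = 204.0, P̄_B = 64.08.
ε = (ΔQ_A/Q̄_A)/(ΔP_B/P̄_B) = (-82/204.0)/(25.35/64.08) ≈ -1.02.
ε < 0: coffee creamer and coffee are complements.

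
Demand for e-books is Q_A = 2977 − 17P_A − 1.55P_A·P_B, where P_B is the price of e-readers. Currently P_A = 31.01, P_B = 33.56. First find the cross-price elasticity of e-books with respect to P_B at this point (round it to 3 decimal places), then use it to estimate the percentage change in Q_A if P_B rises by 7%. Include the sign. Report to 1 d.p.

At P_A = 31.01, P_B = 33.56: Q_A = 836.752.
∂Q_A/∂P_B = -1.55P_A = -48.0655.
ε = (∂Q_A/∂P_B)(P_B/Q_A) = -48.0655 × 33.56/836.752 ≈ -1.928.
%ΔQ_A ≈ ε × %ΔP_B = -1.928 × (7%) = -13.5%.

-13.5%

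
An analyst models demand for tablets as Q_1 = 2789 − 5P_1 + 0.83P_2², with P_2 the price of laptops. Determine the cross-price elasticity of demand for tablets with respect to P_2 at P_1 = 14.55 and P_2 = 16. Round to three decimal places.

At P_1 = 14.55 and P_2 = 16: Q_1 = 2928.73.
∂Q_1/∂P_2 = 1.66P_2 = 1.66(16) = 26.5600.
ε = (∂Q_1/∂P_2)(P_2/Q_1) = 26.5600 × (16/2928.73) ≈ 0.145.

0.145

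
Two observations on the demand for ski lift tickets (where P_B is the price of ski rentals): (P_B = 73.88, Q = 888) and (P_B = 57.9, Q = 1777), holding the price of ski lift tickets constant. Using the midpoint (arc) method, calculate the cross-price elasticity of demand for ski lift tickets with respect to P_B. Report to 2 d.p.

ΔQ_A = 1777 − 888 = 889; ΔP_B = 57.9 − 73.88 = -15.98.
Midpoints: Q̄_A = 1332.5, P̄_B = 65.89.
ε = (ΔQ_A/Q̄_A)/(ΔP_B/P̄_B) = (889/1332.5)/(-15.98/65.89) ≈ -2.75.
ε < 0: ski lift tickets and ski rentals are complements.

-2.75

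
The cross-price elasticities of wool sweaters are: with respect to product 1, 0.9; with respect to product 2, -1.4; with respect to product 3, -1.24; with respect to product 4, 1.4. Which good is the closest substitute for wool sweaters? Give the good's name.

Substitutes have ε > 0. Among the positive values, 1.4 (product 4) is largest.

product 4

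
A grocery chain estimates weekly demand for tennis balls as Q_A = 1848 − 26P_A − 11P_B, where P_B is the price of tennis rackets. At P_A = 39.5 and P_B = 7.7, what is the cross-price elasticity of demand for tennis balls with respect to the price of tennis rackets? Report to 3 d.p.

-0.115

At P_A = 39.5 and P_B = 7.7: Q_A = 736.3.
∂Q_A/∂P_B = -11.
ε = (∂Q_A/∂P_B)(P_B/Q_A) = -11 × (7.7/736.3) ≈ -0.115.
Since ε < 0, tennis balls and tennis rackets are complements.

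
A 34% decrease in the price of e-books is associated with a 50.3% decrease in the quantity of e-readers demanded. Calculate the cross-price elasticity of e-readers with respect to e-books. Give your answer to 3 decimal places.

ε = (%ΔQ of e-readers) / (%ΔP of e-books) = (-50.3%) / (-34%) ≈ 1.479.
Positive cross-price elasticity: substitutes.

1.479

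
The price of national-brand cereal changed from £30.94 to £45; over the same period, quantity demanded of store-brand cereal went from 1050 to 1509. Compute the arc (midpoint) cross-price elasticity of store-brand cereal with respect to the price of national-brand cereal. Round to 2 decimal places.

ΔQ_A = 1509 − 1050 = 459; ΔP_B = 45 − 30.94 = 14.06.
Midpoints: Q̄_A = 1279.5, P̄_B = 37.97.
ε = (ΔQ_A/Q̄_A)/(ΔP_B/P̄_B) = (459/1279.5)/(14.06/37.97) ≈ 0.97.

0.97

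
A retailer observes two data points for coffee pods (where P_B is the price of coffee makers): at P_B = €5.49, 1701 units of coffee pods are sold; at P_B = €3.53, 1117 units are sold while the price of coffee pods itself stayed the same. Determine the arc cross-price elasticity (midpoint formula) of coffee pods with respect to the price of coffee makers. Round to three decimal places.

0.954

ΔQ_A = 1117 − 1701 = -584; ΔP_B = 3.53 − 5.49 = -1.96.
Midpoints: Q̄_A = 1409.0, P̄_B = 4.51.
ε = (ΔQ_A/Q̄_A)/(ΔP_B/P̄_B) = (-584/1409.0)/(-1.96/4.51) ≈ 0.954.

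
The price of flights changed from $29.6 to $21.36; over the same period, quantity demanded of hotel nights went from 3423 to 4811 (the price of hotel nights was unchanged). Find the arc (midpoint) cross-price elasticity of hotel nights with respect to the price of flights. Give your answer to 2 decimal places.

-1.04

ΔQ_A = 4811 − 3423 = 1388; ΔP_B = 21.36 − 29.6 = -8.24.
Midpoints: Q̄_A = 4117.0, P̄_B = 25.48.
ε = (ΔQ_A/Q̄_A)/(ΔP_B/P̄_B) = (1388/4117.0)/(-8.24/25.48) ≈ -1.04.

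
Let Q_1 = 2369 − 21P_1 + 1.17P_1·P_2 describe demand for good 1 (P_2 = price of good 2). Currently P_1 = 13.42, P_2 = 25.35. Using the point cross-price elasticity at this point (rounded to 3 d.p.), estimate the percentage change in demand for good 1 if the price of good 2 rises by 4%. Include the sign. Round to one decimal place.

0.6%

At P_1 = 13.42, P_2 = 25.35: Q_1 = 2485.210.
∂Q_1/∂P_2 = 1.17P_1 = 15.7014.
ε = (∂Q_1/∂P_2)(P_2/Q_1) = 15.7014 × 25.35/2485.210 ≈ 0.160.
%ΔQ_1 ≈ ε × %ΔP_2 = 0.160 × (4%) = 0.6%.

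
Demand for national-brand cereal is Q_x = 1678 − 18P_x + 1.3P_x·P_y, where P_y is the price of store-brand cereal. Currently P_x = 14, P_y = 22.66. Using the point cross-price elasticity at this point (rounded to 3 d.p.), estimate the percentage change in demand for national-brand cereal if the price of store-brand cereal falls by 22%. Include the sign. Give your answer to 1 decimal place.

At P_x = 14, P_y = 22.66: Q_x = 1838.412.
∂Q_x/∂P_y = 1.3P_x = 18.2000.
ε = (∂Q_x/∂P_y)(P_y/Q_x) = 18.2000 × 22.66/1838.412 ≈ 0.224.
%ΔQ_x ≈ ε × %ΔP_y = 0.224 × (-22%) = -4.9%.

-4.9%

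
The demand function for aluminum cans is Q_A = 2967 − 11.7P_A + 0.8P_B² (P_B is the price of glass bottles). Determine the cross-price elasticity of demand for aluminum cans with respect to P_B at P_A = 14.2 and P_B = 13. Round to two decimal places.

At P_A = 14.2 and P_B = 13: Q_A = 2936.06.
∂Q_A/∂P_B = 1.6P_B = 1.6(13) = 20.8000.
ε = (∂Q_A/∂P_B)(P_B/Q_A) = 20.8000 × (13/2936.06) ≈ 0.09.
ε > 0: substitutes.

0.09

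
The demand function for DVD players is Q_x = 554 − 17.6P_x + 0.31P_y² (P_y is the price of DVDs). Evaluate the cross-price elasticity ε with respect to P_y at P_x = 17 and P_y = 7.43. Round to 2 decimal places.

At P_x = 17 and P_y = 7.43: Q_x = 271.914.
∂Q_x/∂P_y = 0.62P_y = 0.62(7.43) = 4.6066.
ε = (∂Q_x/∂P_y)(P_y/Q_x) = 4.6066 × (7.43/271.914) ≈ 0.13.
ε > 0: substitutes.

0.13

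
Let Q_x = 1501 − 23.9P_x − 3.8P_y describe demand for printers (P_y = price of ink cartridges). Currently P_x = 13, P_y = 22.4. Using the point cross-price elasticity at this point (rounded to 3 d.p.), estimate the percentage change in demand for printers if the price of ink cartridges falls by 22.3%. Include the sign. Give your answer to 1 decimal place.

At P_x = 13, P_y = 22.4: Q_x = 1105.18.
∂Q_x/∂P_y = -3.8.
ε = (∂Q_x/∂P_y)(P_y/Q_x) = -3.8000 × 22.4/1105.18 ≈ -0.077.
%ΔQ_x ≈ ε × %ΔP_y = -0.077 × (-22.3%) = 1.7%.

1.7%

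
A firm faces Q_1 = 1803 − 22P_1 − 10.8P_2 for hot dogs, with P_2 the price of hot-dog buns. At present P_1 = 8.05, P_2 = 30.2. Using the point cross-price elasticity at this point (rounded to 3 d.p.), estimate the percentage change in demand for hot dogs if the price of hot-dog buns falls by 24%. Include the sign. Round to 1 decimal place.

At P_1 = 8.05, P_2 = 30.2: Q_1 = 1299.74.
∂Q_1/∂P_2 = -10.8.
ε = (∂Q_1/∂P_2)(P_2/Q_1) = -10.8000 × 30.2/1299.74 ≈ -0.251.
%ΔQ_1 ≈ ε × %ΔP_2 = -0.251 × (-24%) = 6.0%.

6.0%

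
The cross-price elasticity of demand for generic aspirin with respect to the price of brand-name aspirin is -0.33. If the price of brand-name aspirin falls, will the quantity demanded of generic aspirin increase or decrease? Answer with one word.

ε < 0 and the price of brand-name aspirin falls, so the quantity of generic aspirin moves in the opposite direction: it increases.

increase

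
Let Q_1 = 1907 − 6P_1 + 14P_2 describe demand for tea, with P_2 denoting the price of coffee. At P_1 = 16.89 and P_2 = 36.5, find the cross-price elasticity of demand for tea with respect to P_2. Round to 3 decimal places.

At P_1 = 16.89 and P_2 = 36.5: Q_1 = 2316.66.
∂Q_1/∂P_2 = 14.
ε = (∂Q_1/∂P_2)(P_2/Q_1) = 14 × (36.5/2316.66) ≈ 0.221.

0.221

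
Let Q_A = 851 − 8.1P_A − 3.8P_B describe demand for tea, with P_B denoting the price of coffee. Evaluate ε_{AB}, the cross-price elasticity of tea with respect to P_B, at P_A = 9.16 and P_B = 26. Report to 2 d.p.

-0.15

At P_A = 9.16 and P_B = 26: Q_A = 678.004.
∂Q_A/∂P_B = -3.8.
ε = (∂Q_A/∂P_B)(P_B/Q_A) = -3.8 × (26/678.004) ≈ -0.15.
Since ε < 0, tea and coffee are complements.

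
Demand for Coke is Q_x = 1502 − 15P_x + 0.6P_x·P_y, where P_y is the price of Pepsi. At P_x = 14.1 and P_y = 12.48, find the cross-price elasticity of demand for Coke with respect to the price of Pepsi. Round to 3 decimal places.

0.076

At P_x = 14.1 and P_y = 12.48: Q_x = 1396.081.
∂Q_x/∂P_y = 0.6P_x = 0.6(14.1) = 8.4600.
ε = (∂Q_x/∂P_y)(P_y/Q_x) = 8.4600 × (12.48/1396.081) ≈ 0.076.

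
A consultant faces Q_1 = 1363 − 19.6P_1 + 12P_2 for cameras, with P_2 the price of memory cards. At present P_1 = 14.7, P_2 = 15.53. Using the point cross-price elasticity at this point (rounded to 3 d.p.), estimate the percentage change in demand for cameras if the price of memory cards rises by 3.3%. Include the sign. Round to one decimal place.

0.5%

At P_1 = 14.7, P_2 = 15.53: Q_1 = 1261.24.
∂Q_1/∂P_2 = 12.
ε = (∂Q_1/∂P_2)(P_2/Q_1) = 12.0000 × 15.53/1261.24 ≈ 0.148.
%ΔQ_1 ≈ ε × %ΔP_2 = 0.148 × (3.3%) = 0.5%.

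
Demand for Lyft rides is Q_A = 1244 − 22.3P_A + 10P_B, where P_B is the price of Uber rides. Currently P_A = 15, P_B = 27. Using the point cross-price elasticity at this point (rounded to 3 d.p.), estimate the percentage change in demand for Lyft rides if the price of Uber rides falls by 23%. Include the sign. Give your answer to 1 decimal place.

-5.3%

At P_A = 15, P_B = 27: Q_A = 1179.5.
∂Q_A/∂P_B = 10.
ε = (∂Q_A/∂P_B)(P_B/Q_A) = 10.0000 × 27/1179.5 ≈ 0.229.
%ΔQ_A ≈ ε × %ΔP_B = 0.229 × (-23%) = -5.3%.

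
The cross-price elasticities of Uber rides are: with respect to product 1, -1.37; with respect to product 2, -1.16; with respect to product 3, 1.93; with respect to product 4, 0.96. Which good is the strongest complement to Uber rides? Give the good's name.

product 1

Complements have ε < 0. The most negative value is -1.37 (product 1).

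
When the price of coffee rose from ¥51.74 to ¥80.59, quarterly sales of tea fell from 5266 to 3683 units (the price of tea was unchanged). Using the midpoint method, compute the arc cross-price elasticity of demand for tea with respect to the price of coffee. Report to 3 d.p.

-0.811

ΔQ_A = 3683 − 5266 = -1583; ΔP_B = 80.59 − 51.74 = 28.85.
Midpoints: Q̄_A = 4474.5, P̄_B = 66.17.
ε = (ΔQ_A/Q̄_A)/(ΔP_B/P̄_B) = (-1583/4474.5)/(28.85/66.17) ≈ -0.811.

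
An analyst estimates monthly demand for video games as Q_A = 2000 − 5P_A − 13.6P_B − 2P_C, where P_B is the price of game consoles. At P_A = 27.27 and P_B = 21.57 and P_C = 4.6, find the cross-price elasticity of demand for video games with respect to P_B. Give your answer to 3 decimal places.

-0.188

At P_A = 27.27 and P_B = 21.57 and P_C = 4.6: Q_A = 1561.098.
∂Q_A/∂P_B = -13.6.
ε = (∂Q_A/∂P_B)(P_B/Q_A) = -13.6 × (21.57/1561.098) ≈ -0.188.
Since ε < 0, video games and game consoles are complements.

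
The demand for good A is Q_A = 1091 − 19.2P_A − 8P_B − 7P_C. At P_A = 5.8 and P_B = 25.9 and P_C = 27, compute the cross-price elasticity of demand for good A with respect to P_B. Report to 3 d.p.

-0.355

At P_A = 5.8 and P_B = 25.9 and P_C = 27: Q_A = 583.44.
∂Q_A/∂P_B = -8.
ε = (∂Q_A/∂P_B)(P_B/Q_A) = -8 × (25.9/583.44) ≈ -0.355.
Since ε < 0, good A and good B are complements.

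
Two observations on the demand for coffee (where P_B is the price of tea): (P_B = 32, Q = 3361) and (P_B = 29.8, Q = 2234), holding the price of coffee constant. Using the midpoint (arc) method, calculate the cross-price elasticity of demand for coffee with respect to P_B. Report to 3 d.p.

5.658

ΔQ_A = 2234 − 3361 = -1127; ΔP_B = 29.8 − 32 = -2.2.
Midpoints: Q̄_A = 2797.5, P̄_B = 30.90.
ε = (ΔQ_A/Q̄_A)/(ΔP_B/P̄_B) = (-1127/2797.5)/(-2.2/30.90) ≈ 5.658.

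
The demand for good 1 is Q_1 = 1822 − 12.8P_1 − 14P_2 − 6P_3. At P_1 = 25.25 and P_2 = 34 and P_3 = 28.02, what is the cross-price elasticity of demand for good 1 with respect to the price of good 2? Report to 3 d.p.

-0.557

At P_1 = 25.25 and P_2 = 34 and P_3 = 28.02: Q_1 = 854.68.
∂Q_1/∂P_2 = -14.
ε = (∂Q_1/∂P_2)(P_2/Q_1) = -14 × (34/854.68) ≈ -0.557.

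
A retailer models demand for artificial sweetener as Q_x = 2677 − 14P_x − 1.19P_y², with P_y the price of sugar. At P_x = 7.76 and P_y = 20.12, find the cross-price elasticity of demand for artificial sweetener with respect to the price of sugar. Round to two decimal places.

-0.46

At P_x = 7.76 and P_y = 20.12: Q_x = 2086.631.
∂Q_x/∂P_y = -2.38P_y = -2.38(20.12) = -47.8856.
ε = (∂Q_x/∂P_y)(P_y/Q_x) = -47.8856 × (20.12/2086.631) ≈ -0.46.
ε < 0: complements.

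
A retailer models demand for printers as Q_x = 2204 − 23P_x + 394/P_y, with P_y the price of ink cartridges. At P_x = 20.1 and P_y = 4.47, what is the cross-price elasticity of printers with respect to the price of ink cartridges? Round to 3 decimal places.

-0.048

At P_x = 20.1 and P_y = 4.47: Q_x = 1829.843.
∂Q_x/∂P_y = −394/P_y² = -19.7188.
ε = (∂Q_x/∂P_y)(P_y/Q_x) = -19.7188 × (4.47/1829.843) ≈ -0.048.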